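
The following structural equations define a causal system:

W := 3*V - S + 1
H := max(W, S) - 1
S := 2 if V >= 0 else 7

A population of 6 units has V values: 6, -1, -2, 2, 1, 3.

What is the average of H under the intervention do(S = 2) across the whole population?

5

do(S=2) breaks S's dependence on V. With S=2 fixed, H across the units is 16, 1, 1, 4, 1, 7, mean 5.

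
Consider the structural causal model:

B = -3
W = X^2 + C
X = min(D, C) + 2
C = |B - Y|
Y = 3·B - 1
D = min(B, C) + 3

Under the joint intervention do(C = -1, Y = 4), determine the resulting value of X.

Setting C = -1, Y = 4 by intervention discards those variables' equations.
D = min(B, C) + 3  [with B=-3, C=-1]  = 0
X = min(D, C) + 2  [with D=0, C=-1]  = 1

1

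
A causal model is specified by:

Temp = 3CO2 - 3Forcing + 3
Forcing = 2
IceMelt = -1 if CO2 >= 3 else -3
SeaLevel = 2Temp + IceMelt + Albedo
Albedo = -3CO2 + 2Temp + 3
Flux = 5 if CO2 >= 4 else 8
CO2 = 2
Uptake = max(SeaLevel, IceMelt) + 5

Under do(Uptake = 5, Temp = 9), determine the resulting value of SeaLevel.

30

The joint intervention fixes Uptake = 5, Temp = 9, removing each variable's own equation.
IceMelt = -1 if CO2 >= 3 else -3  [with CO2=2]  = -3
Albedo = -3CO2 + 2Temp + 3  [with CO2=2, Temp=9]  = 15
SeaLevel = 2Temp + IceMelt + Albedo  [with Temp=9, IceMelt=-3, Albedo=15]  = 30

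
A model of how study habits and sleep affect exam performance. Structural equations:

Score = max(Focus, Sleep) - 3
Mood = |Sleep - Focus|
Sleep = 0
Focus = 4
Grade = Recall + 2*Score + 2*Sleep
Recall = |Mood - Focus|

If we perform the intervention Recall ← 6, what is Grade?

8

The intervention breaks the incoming arrows to Recall: Recall = |Mood - Focus| no longer applies, and Recall = 6.
Score = max(Focus, Sleep) - 3  [with Focus=4, Sleep=0]  = 1
Grade = Recall + 2*Score + 2*Sleep  [with Recall=6, Score=1, Sleep=0]  = 8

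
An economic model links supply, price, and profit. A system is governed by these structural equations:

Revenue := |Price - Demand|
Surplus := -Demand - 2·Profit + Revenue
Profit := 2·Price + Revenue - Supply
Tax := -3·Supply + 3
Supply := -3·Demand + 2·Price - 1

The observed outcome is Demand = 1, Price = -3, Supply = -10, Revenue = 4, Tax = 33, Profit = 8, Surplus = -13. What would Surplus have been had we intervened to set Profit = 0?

Intervening sets Profit = 0 and removes its equation (Profit := 2·Price + Revenue - Supply).
Revenue = |Price - Demand|  [with Price=-3, Demand=1]  = 4
Surplus = -Demand - 2·Profit + Revenue  [with Demand=1, Profit=0, Revenue=4]  = 3

3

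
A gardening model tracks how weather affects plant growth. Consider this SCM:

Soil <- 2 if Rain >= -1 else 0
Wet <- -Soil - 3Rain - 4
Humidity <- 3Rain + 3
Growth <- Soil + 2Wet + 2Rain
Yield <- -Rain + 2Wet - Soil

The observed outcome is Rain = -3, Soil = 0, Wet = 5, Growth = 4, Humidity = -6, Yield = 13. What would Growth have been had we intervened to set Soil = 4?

Under do(Soil=4), the mechanism Soil <- 2 if Rain >= -1 else 0 is discarded; Soil is fixed at 4.
Wet = -Soil - 3Rain - 4  [with Soil=4, Rain=-3]  = 1
Growth = Soil + 2Wet + 2Rain  [with Soil=4, Wet=1, Rain=-3]  = 0

0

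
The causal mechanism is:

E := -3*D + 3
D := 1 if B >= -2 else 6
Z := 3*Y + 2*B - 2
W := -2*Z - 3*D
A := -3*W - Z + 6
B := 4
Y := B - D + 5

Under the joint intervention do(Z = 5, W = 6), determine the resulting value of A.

The joint intervention fixes Z = 5, W = 6, removing each variable's own equation.
A = -3*W - Z + 6  [with W=6, Z=5]  = -17

-17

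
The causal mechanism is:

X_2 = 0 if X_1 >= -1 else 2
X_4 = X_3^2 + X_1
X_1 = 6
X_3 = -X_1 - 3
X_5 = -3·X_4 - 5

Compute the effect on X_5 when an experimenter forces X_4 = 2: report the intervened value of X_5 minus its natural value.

255

Intervening sets X_4 = 2 and removes its equation (X_4 = X_3^2 + X_1).
X_5 = -3·X_4 - 5  [with X_4=2]  = -11
Without intervention: X_3 = -X_1 - 3  [with X_1=6]  = -9; X_4 = X_3^2 + X_1  [with X_3=-9, X_1=6]  = 87; X_5 = -3·X_4 - 5  [with X_4=87]  = -266.
Change = -11 − (-266) = 255.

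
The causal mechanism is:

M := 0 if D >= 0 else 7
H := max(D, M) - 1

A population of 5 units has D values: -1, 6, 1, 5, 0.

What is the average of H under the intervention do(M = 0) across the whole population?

1.4

Every unit gets M=0 under the intervention. H values become -1, 5, 0, 4, -1; E[H|do(M=0)] = 1.4.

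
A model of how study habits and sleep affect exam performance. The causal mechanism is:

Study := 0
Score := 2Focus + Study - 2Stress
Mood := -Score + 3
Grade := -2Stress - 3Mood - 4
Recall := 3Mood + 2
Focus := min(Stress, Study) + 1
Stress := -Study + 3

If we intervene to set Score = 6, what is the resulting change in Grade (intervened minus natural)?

30

The intervention breaks the incoming arrows to Score: Score := 2Focus + Study - 2Stress no longer applies, and Score = 6.
Stress = -Study + 3  [with Study=0]  = 3
Mood = -Score + 3  [with Score=6]  = -3
Grade = -2Stress - 3Mood - 4  [with Stress=3, Mood=-3]  = -1
Without intervention: Stress = -Study + 3  [with Study=0]  = 3; Focus = min(Stress, Study) + 1  [with Stress=3, Study=0]  = 1; Score = 2Focus + Study - 2Stress  [with Focus=1, Study=0, Stress=3]  = -4; Mood = -Score + 3  [with Score=-4]  = 7; Grade = -2Stress - 3Mood - 4  [with Stress=3, Mood=7]  = -31.
Change = -1 − (-31) = 30.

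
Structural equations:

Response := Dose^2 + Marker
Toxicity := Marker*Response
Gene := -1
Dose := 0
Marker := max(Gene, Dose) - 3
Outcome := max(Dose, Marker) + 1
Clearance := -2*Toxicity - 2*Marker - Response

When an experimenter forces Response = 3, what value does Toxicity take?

Intervening sets Response = 3 and removes its equation (Response := Dose^2 + Marker).
Marker = max(Gene, Dose) - 3  [with Gene=-1, Dose=0]  = -3
Toxicity = Marker*Response  [with Marker=-3, Response=3]  = -9

-9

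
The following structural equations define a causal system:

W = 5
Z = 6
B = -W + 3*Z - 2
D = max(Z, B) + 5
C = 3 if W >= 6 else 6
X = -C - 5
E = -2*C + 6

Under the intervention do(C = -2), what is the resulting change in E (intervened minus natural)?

Under do(C=-2), the mechanism C = 3 if W >= 6 else 6 is discarded; C is fixed at -2.
E = -2*C + 6  [with C=-2]  = 10
Without intervention: C = 3 if W >= 6 else 6  [with W=5]  = 6; E = -2*C + 6  [with C=6]  = -6.
Change = 10 − (-6) = 16.

16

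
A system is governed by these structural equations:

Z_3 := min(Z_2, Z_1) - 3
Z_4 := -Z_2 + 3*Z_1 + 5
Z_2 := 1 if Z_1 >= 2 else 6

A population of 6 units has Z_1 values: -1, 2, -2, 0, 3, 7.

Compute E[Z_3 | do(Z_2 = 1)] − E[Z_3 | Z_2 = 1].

-1

do(Z_2=1) breaks Z_2's dependence on Z_1. With Z_2=1 fixed, Z_3 across the units is -4, -2, -5, -3, -2, -2, mean -3.
Observing Z_2=1 restricts to units where Z_2's equation naturally yields 1: Z_1 ∈ {2, 3, 7}. In that subpopulation Z_3 = -2, -2, -2, mean -2.
Difference = -3 − (-2) = -1.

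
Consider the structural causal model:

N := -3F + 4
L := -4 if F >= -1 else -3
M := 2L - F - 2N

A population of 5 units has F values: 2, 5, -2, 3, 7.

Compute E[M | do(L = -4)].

The intervention sets L=-4 in all 5 units regardless of F. Recomputing M per unit gives -6, 9, -26, -1, 19; average -1.

-1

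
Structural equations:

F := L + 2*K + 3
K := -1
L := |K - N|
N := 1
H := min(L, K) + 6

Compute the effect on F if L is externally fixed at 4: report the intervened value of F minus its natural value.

2

do(L=4) replaces the equation L := |K - N| with the constant L = 4.
F = L + 2*K + 3  [with L=4, K=-1]  = 5
Without intervention: L = |K - N|  [with K=-1, N=1]  = 2; F = L + 2*K + 3  [with L=2, K=-1]  = 3.
Change = 5 − 3 = 2.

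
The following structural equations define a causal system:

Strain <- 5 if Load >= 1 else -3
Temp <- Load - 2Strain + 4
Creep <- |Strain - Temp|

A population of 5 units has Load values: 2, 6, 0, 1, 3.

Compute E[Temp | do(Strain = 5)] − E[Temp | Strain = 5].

Under do(Strain=5), Strain's equation is replaced by Strain=5 for every unit. Per-unit Temp: -4, 0, -6, -5, -3. Mean = -3.6.
E[Temp|Strain=5] averages over only the 4 units with Strain=5 (Load = 2, 6, 1, 3): Temp = -4, 0, -5, -3, mean -3.
Difference = -3.6 − (-3) = -0.6.

-0.6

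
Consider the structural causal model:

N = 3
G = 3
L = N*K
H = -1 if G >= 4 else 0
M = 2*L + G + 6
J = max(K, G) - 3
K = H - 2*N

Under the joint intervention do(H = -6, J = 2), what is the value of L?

-36

The joint intervention fixes H = -6, J = 2, removing each variable's own equation.
K = H - 2*N  [with H=-6, N=3]  = -12
L = N*K  [with N=3, K=-12]  = -36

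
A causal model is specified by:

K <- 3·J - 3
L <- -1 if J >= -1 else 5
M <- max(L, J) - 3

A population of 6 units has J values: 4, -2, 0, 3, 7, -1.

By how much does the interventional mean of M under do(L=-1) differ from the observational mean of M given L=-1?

-0.6

Under do(L=-1), L's equation is replaced by L=-1 for every unit. Per-unit M: 1, -4, -3, 0, 4, -4. Mean = -1.
Observing L=-1 restricts to units where L's equation naturally yields -1: J ∈ {4, 0, 3, 7, -1}. In that subpopulation M = 1, -3, 0, 4, -4, mean -0.4.
Difference = -1 − (-0.4) = -0.6.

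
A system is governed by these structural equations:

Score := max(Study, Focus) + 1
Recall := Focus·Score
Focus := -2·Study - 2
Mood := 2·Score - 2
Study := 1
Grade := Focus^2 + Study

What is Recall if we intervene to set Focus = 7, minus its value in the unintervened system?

do(Focus=7) replaces the equation Focus := -2·Study - 2 with the constant Focus = 7.
Score = max(Study, Focus) + 1  [with Study=1, Focus=7]  = 8
Recall = Focus·Score  [with Focus=7, Score=8]  = 56
Without intervention: Focus = -2·Study - 2  [with Study=1]  = -4; Score = max(Study, Focus) + 1  [with Study=1, Focus=-4]  = 2; Recall = Focus·Score  [with Focus=-4, Score=2]  = -8.
Change = 56 − (-8) = 64.

64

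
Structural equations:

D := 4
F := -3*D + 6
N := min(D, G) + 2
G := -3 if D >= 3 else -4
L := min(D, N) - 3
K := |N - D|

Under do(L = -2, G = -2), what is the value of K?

4

Under do(L = -2, G = -2), each intervened variable's structural equation is replaced by its fixed value.
N = min(D, G) + 2  [with D=4, G=-2]  = 0
K = |N - D|  [with N=0, D=4]  = 4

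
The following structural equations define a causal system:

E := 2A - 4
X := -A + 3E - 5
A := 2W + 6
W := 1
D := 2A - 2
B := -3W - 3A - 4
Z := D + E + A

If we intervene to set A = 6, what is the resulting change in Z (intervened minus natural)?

Under do(A=6), the mechanism A := 2W + 6 is discarded; A is fixed at 6.
E = 2A - 4  [with A=6]  = 8
D = 2A - 2  [with A=6]  = 10
Z = D + E + A  [with D=10, E=8, A=6]  = 24
Without intervention: A = 2W + 6  [with W=1]  = 8; E = 2A - 4  [with A=8]  = 12; D = 2A - 2  [with A=8]  = 14; Z = D + E + A  [with D=14, E=12, A=8]  = 34.
Change = 24 − 34 = -10.

-10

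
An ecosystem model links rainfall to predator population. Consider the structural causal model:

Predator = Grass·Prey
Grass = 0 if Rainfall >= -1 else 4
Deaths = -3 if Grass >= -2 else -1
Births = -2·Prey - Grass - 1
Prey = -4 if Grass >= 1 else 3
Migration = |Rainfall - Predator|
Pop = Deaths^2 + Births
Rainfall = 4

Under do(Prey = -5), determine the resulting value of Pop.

18

The intervention breaks the incoming arrows to Prey: Prey = -4 if Grass >= 1 else 3 no longer applies, and Prey = -5.
Grass = 0 if Rainfall >= -1 else 4  [with Rainfall=4]  = 0
Births = -2·Prey - Grass - 1  [with Prey=-5, Grass=0]  = 9
Deaths = -3 if Grass >= -2 else -1  [with Grass=0]  = -3
Pop = Deaths^2 + Births  [with Deaths=-3, Births=9]  = 18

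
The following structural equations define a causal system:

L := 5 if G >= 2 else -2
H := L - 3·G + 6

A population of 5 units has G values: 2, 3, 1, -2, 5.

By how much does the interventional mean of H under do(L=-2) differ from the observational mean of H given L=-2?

-6.9

The intervention sets L=-2 in all 5 units regardless of G. Recomputing H per unit gives -2, -5, 1, 10, -11; average -1.4.
E[H|L=-2] averages over only the 2 units with L=-2 (G = 1, -2): H = 1, 10, mean 5.5.
Difference = -1.4 − 5.5 = -6.9.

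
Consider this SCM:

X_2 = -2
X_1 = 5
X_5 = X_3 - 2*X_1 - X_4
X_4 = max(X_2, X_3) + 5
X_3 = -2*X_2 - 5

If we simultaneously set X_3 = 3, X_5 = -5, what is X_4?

8

The joint intervention fixes X_3 = 3, X_5 = -5, removing each variable's own equation.
X_4 = max(X_2, X_3) + 5  [with X_2=-2, X_3=3]  = 8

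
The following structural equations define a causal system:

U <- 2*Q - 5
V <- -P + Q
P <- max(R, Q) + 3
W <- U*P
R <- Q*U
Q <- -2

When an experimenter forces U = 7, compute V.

-3

Under do(U=7), the mechanism U <- 2*Q - 5 is discarded; U is fixed at 7.
R = Q*U  [with Q=-2, U=7]  = -14
P = max(R, Q) + 3  [with R=-14, Q=-2]  = 1
V = -P + Q  [with P=1, Q=-2]  = -3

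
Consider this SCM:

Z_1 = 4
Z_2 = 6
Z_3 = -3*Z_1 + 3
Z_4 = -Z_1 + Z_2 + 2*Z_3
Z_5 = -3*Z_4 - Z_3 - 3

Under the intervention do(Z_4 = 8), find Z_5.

Intervening sets Z_4 = 8 and removes its equation (Z_4 = -Z_1 + Z_2 + 2*Z_3).
Z_3 = -3*Z_1 + 3  [with Z_1=4]  = -9
Z_5 = -3*Z_4 - Z_3 - 3  [with Z_4=8, Z_3=-9]  = -18

-18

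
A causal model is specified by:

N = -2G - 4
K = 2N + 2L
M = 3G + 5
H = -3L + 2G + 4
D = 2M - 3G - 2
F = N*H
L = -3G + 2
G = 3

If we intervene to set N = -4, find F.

-124

do(N=-4) replaces the equation N = -2G - 4 with the constant N = -4.
L = -3G + 2  [with G=3]  = -7
H = -3L + 2G + 4  [with L=-7, G=3]  = 31
F = N*H  [with N=-4, H=31]  = -124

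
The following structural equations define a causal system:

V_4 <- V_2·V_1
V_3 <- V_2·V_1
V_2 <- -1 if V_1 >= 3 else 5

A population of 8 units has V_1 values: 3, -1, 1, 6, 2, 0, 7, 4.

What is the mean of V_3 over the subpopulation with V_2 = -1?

-5

E[V_3|V_2=-1] averages over only the 4 units with V_2=-1 (V_1 = 3, 6, 7, 4): V_3 = -3, -6, -7, -4, mean -5.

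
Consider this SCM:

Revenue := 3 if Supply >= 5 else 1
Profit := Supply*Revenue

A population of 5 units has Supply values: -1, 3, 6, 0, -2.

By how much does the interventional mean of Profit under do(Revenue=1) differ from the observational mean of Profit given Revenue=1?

1.2

Under do(Revenue=1), Revenue's equation is replaced by Revenue=1 for every unit. Per-unit Profit: -1, 3, 6, 0, -2. Mean = 1.2.
Observing Revenue=1 restricts to units where Revenue's equation naturally yields 1: Supply ∈ {-1, 3, 0, -2}. In that subpopulation Profit = -1, 3, 0, -2, mean 0.
Difference = 1.2 − 0 = 1.2.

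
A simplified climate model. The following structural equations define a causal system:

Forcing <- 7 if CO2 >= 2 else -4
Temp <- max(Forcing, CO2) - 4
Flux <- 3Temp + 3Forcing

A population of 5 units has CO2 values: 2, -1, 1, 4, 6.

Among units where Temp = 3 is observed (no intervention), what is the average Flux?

Conditioning on Temp=3 selects the 3 unit(s) with CO2 ∈ {2, 4, 6}. Their Flux values: 30, 30, 30. Mean = 30.

30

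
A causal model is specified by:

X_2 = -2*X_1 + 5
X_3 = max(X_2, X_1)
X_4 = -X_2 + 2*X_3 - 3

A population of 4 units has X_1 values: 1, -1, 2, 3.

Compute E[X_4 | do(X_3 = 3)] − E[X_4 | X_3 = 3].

-1.5

The intervention sets X_3=3 in all 4 units regardless of X_1. Recomputing X_4 per unit gives 0, -4, 2, 4; average 0.5.
Conditioning on X_3=3 selects the 2 unit(s) with X_1 ∈ {1, 3}. Their X_4 values: 0, 4. Mean = 2.
Difference = 0.5 − 2 = -1.5.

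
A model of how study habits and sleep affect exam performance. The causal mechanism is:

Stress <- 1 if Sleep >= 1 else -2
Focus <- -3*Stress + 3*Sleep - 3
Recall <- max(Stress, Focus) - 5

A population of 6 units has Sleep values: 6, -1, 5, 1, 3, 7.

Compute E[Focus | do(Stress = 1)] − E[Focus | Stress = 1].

-2.7

Every unit gets Stress=1 under the intervention. Focus values become 12, -9, 9, -3, 3, 15; E[Focus|do(Stress=1)] = 4.5.
Conditioning on Stress=1 selects the 5 unit(s) with Sleep ∈ {6, 5, 1, 3, 7}. Their Focus values: 12, 9, -3, 3, 15. Mean = 7.2.
Difference = 4.5 − 7.2 = -2.7.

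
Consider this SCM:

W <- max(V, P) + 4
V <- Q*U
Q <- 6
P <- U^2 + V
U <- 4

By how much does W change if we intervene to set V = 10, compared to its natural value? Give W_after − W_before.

-14

do(V=10) replaces the equation V <- Q*U with the constant V = 10.
P = U^2 + V  [with U=4, V=10]  = 26
W = max(V, P) + 4  [with V=10, P=26]  = 30
Without intervention: V = Q*U  [with Q=6, U=4]  = 24; P = U^2 + V  [with U=4, V=24]  = 40; W = max(V, P) + 4  [with V=24, P=40]  = 44.
Change = 30 − 44 = -14.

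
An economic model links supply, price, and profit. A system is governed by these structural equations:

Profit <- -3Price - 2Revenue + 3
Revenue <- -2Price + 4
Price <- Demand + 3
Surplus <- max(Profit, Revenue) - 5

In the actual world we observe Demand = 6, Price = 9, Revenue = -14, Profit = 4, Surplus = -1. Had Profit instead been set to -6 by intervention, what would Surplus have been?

-11

Intervening sets Profit = -6 and removes its equation (Profit <- -3Price - 2Revenue + 3).
Price = Demand + 3  [with Demand=6]  = 9
Revenue = -2Price + 4  [with Price=9]  = -14
Surplus = max(Profit, Revenue) - 5  [with Profit=-6, Revenue=-14]  = -11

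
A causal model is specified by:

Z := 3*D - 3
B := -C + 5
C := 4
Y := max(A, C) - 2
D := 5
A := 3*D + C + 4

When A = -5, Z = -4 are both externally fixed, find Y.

The joint intervention fixes A = -5, Z = -4, removing each variable's own equation.
Y = max(A, C) - 2  [with A=-5, C=4]  = 2

2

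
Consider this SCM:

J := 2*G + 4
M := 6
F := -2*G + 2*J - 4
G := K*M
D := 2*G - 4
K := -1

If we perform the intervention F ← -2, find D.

-16

do(F=-2) replaces the equation F := -2*G + 2*J - 4 with the constant F = -2.
Since D is not a descendant of the intervened variable, it is unaffected.
G = K*M  [with K=-1, M=6]  = -6
D = 2*G - 4  [with G=-6]  = -16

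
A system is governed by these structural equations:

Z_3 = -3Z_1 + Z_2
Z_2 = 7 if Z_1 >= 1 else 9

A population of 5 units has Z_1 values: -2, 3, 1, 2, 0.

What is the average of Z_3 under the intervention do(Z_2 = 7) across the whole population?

4.6

The intervention sets Z_2=7 in all 5 units regardless of Z_1. Recomputing Z_3 per unit gives 13, -2, 4, 1, 7; average 4.6.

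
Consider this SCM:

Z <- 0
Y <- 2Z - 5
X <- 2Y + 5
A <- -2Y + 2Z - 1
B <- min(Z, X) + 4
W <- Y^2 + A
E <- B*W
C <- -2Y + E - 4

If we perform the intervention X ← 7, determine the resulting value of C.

The intervention breaks the incoming arrows to X: X <- 2Y + 5 no longer applies, and X = 7.
Y = 2Z - 5  [with Z=0]  = -5
A = -2Y + 2Z - 1  [with Y=-5, Z=0]  = 9
B = min(Z, X) + 4  [with Z=0, X=7]  = 4
W = Y^2 + A  [with Y=-5, A=9]  = 34
E = B*W  [with B=4, W=34]  = 136
C = -2Y + E - 4  [with Y=-5, E=136]  = 142

142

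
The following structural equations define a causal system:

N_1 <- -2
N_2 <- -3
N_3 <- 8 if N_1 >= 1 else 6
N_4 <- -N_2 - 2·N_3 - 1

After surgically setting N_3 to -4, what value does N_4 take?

10

The intervention breaks the incoming arrows to N_3: N_3 <- 8 if N_1 >= 1 else 6 no longer applies, and N_3 = -4.
N_4 = -N_2 - 2·N_3 - 1  [with N_2=-3, N_3=-4]  = 10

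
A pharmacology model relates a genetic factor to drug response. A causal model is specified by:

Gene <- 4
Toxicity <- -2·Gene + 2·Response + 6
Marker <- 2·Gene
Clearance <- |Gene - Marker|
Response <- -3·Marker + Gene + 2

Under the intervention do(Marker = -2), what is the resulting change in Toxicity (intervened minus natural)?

60

Under do(Marker=-2), the mechanism Marker <- 2·Gene is discarded; Marker is fixed at -2.
Response = -3·Marker + Gene + 2  [with Marker=-2, Gene=4]  = 12
Toxicity = -2·Gene + 2·Response + 6  [with Gene=4, Response=12]  = 22
Without intervention: Marker = 2·Gene  [with Gene=4]  = 8; Response = -3·Marker + Gene + 2  [with Marker=8, Gene=4]  = -18; Toxicity = -2·Gene + 2·Response + 6  [with Gene=4, Response=-18]  = -38.
Change = 22 − (-38) = 60.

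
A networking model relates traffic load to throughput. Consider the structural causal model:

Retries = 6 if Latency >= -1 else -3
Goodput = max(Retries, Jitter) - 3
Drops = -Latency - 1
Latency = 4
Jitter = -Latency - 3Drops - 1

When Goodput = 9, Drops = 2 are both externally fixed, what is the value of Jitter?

Setting Goodput = 9, Drops = 2 by intervention discards those variables' equations.
Jitter = -Latency - 3Drops - 1  [with Latency=4, Drops=2]  = -11

-11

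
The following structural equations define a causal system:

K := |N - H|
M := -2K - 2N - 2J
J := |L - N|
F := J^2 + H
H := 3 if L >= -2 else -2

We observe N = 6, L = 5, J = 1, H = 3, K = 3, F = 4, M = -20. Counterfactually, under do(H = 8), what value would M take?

-18

The intervention breaks the incoming arrows to H: H := 3 if L >= -2 else -2 no longer applies, and H = 8.
J = |L - N|  [with L=5, N=6]  = 1
K = |N - H|  [with N=6, H=8]  = 2
M = -2K - 2N - 2J  [with K=2, N=6, J=1]  = -18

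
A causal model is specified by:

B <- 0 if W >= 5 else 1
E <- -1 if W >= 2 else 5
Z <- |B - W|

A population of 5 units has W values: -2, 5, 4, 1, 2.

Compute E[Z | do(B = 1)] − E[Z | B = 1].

0.45

Under do(B=1), B's equation is replaced by B=1 for every unit. Per-unit Z: 3, 4, 3, 0, 1. Mean = 2.2.
Observing B=1 restricts to units where B's equation naturally yields 1: W ∈ {-2, 4, 1, 2}. In that subpopulation Z = 3, 3, 0, 1, mean 1.75.
Difference = 2.2 − 1.75 = 0.45.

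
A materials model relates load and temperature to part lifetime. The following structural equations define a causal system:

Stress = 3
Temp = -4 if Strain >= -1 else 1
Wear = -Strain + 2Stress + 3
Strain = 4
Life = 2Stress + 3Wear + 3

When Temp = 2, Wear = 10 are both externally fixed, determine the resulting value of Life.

39

Setting Temp = 2, Wear = 10 by intervention discards those variables' equations.
Life = 2Stress + 3Wear + 3  [with Stress=3, Wear=10]  = 39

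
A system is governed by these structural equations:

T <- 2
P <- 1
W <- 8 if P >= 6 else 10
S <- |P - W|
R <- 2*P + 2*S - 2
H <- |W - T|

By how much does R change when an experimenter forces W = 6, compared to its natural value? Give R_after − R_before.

do(W=6) replaces the equation W <- 8 if P >= 6 else 10 with the constant W = 6.
S = |P - W|  [with P=1, W=6]  = 5
R = 2*P + 2*S - 2  [with P=1, S=5]  = 10
Without intervention: W = 8 if P >= 6 else 10  [with P=1]  = 10; S = |P - W|  [with P=1, W=10]  = 9; R = 2*P + 2*S - 2  [with P=1, S=9]  = 18.
Change = 10 − 18 = -8.

-8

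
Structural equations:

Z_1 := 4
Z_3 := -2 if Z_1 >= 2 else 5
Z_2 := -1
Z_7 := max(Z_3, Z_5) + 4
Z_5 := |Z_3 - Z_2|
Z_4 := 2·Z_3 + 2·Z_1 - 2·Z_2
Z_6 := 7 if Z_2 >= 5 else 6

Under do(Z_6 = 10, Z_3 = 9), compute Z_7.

14

Under do(Z_6 = 10, Z_3 = 9), each intervened variable's structural equation is replaced by its fixed value.
Z_5 = |Z_3 - Z_2|  [with Z_3=9, Z_2=-1]  = 10
Z_7 = max(Z_3, Z_5) + 4  [with Z_3=9, Z_5=10]  = 14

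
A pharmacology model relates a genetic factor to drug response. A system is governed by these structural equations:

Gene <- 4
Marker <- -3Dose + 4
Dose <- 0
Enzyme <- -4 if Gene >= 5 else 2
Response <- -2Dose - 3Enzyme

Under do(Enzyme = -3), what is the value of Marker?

4

The intervention breaks the incoming arrows to Enzyme: Enzyme <- -4 if Gene >= 5 else 2 no longer applies, and Enzyme = -3.
Marker is not downstream of the intervention, so its value is determined by the original equations.
Marker = -3Dose + 4  [with Dose=0]  = 4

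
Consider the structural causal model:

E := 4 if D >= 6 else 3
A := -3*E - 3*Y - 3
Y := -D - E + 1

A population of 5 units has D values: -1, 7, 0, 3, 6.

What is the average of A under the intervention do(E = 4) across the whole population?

3

The intervention sets E=4 in all 5 units regardless of D. Recomputing A per unit gives -9, 15, -6, 3, 12; average 3.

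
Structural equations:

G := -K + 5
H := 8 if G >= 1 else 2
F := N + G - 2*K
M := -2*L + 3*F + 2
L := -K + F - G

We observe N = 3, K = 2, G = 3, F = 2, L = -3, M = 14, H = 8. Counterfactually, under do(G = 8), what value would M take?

29

The intervention breaks the incoming arrows to G: G := -K + 5 no longer applies, and G = 8.
F = N + G - 2*K  [with N=3, G=8, K=2]  = 7
L = -K + F - G  [with K=2, F=7, G=8]  = -3
M = -2*L + 3*F + 2  [with L=-3, F=7]  = 29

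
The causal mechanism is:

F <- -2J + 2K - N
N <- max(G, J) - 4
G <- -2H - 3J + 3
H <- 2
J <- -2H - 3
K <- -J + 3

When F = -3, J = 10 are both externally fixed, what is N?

6

Under do(F = -3, J = 10), each intervened variable's structural equation is replaced by its fixed value.
G = -2H - 3J + 3  [with H=2, J=10]  = -31
N = max(G, J) - 4  [with G=-31, J=10]  = 6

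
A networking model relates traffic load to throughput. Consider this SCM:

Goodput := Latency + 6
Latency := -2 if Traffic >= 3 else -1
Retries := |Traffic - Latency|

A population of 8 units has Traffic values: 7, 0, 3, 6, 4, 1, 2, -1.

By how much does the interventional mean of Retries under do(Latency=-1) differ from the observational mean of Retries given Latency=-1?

2.25

Under do(Latency=-1), Latency's equation is replaced by Latency=-1 for every unit. Per-unit Retries: 8, 1, 4, 7, 5, 2, 3, 0. Mean = 3.75.
Conditioning on Latency=-1 selects the 4 unit(s) with Traffic ∈ {0, 1, 2, -1}. Their Retries values: 1, 2, 3, 0. Mean = 1.5.
Difference = 3.75 − 1.5 = 2.25.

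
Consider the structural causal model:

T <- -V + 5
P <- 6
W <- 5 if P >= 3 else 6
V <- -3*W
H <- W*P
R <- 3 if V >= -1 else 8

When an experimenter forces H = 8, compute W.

5

Under do(H=8), the mechanism H <- W*P is discarded; H is fixed at 8.
Since W is not a descendant of the intervened variable, it is unaffected.
W = 5 if P >= 3 else 6  [with P=6]  = 5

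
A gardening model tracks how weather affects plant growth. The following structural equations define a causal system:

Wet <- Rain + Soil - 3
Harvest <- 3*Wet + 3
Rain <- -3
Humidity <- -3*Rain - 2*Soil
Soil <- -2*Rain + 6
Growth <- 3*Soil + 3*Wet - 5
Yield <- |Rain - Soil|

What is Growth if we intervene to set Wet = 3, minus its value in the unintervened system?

The intervention breaks the incoming arrows to Wet: Wet <- Rain + Soil - 3 no longer applies, and Wet = 3.
Soil = -2*Rain + 6  [with Rain=-3]  = 12
Growth = 3*Soil + 3*Wet - 5  [with Soil=12, Wet=3]  = 40
Without intervention: Soil = -2*Rain + 6  [with Rain=-3]  = 12; Wet = Rain + Soil - 3  [with Rain=-3, Soil=12]  = 6; Growth = 3*Soil + 3*Wet - 5  [with Soil=12, Wet=6]  = 49.
Change = 40 − 49 = -9.

-9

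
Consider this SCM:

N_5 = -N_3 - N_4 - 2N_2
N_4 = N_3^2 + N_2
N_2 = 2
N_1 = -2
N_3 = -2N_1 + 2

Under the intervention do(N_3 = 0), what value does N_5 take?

do(N_3=0) replaces the equation N_3 = -2N_1 + 2 with the constant N_3 = 0.
N_4 = N_3^2 + N_2  [with N_3=0, N_2=2]  = 2
N_5 = -N_3 - N_4 - 2N_2  [with N_3=0, N_4=2, N_2=2]  = -6

-6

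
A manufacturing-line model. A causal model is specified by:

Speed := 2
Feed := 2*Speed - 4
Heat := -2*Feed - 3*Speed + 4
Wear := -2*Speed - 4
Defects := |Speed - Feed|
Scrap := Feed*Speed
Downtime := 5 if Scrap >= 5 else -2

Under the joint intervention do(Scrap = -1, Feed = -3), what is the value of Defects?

5

The joint intervention fixes Scrap = -1, Feed = -3, removing each variable's own equation.
Defects = |Speed - Feed|  [with Speed=2, Feed=-3]  = 5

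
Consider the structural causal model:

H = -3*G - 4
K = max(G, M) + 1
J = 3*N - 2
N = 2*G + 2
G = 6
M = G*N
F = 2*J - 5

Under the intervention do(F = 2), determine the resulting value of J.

40

Intervening sets F = 2 and removes its equation (F = 2*J - 5).
Since J is not a descendant of the intervened variable, it is unaffected.
N = 2*G + 2  [with G=6]  = 14
J = 3*N - 2  [with N=14]  = 40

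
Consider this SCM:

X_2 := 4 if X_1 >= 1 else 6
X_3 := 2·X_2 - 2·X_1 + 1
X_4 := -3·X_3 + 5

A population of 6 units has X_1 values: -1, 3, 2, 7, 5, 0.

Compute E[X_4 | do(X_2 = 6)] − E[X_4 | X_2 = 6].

19

Every unit gets X_2=6 under the intervention. X_4 values become -40, -16, -22, 8, -4, -34; E[X_4|do(X_2=6)] = -18.
E[X_4|X_2=6] averages over only the 2 units with X_2=6 (X_1 = -1, 0): X_4 = -40, -34, mean -37.
Difference = -18 − (-37) = 19.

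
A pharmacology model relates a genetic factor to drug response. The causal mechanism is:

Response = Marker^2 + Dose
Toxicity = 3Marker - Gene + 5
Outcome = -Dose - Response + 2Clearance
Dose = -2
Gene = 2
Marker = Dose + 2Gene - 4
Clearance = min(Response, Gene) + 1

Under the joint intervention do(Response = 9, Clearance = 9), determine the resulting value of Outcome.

Setting Response = 9, Clearance = 9 by intervention discards those variables' equations.
Outcome = -Dose - Response + 2Clearance  [with Dose=-2, Response=9, Clearance=9]  = 11

11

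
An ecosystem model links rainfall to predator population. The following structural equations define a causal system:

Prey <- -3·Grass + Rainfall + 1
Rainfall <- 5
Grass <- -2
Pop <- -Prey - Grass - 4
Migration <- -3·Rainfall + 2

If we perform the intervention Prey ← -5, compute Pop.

3

do(Prey=-5) replaces the equation Prey <- -3·Grass + Rainfall + 1 with the constant Prey = -5.
Pop = -Prey - Grass - 4  [with Prey=-5, Grass=-2]  = 3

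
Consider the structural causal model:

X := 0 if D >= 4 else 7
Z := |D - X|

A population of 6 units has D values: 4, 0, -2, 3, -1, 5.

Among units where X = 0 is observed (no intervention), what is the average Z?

Conditioning on X=0 selects the 2 unit(s) with D ∈ {4, 5}. Their Z values: 4, 5. Mean = 4.5.

4.5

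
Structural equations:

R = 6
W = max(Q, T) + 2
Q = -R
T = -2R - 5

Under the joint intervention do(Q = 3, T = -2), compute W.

5

The joint intervention fixes Q = 3, T = -2, removing each variable's own equation.
W = max(Q, T) + 2  [with Q=3, T=-2]  = 5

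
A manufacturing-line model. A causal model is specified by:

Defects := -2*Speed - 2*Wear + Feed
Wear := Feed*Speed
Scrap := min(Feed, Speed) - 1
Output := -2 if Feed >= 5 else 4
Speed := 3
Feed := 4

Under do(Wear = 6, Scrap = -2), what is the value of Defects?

-14

The joint intervention fixes Wear = 6, Scrap = -2, removing each variable's own equation.
Defects = -2*Speed - 2*Wear + Feed  [with Speed=3, Wear=6, Feed=4]  = -14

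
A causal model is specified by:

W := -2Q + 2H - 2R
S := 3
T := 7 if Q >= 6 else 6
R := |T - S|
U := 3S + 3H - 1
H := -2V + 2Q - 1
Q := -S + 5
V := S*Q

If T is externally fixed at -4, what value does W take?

-36

The intervention breaks the incoming arrows to T: T := 7 if Q >= 6 else 6 no longer applies, and T = -4.
Q = -S + 5  [with S=3]  = 2
V = S*Q  [with S=3, Q=2]  = 6
R = |T - S|  [with T=-4, S=3]  = 7
H = -2V + 2Q - 1  [with V=6, Q=2]  = -9
W = -2Q + 2H - 2R  [with Q=2, H=-9, R=7]  = -36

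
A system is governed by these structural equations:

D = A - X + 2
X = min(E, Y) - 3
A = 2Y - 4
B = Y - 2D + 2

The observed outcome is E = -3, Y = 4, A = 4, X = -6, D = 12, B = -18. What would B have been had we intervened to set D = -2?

10

The intervention breaks the incoming arrows to D: D = A - X + 2 no longer applies, and D = -2.
B = Y - 2D + 2  [with Y=4, D=-2]  = 10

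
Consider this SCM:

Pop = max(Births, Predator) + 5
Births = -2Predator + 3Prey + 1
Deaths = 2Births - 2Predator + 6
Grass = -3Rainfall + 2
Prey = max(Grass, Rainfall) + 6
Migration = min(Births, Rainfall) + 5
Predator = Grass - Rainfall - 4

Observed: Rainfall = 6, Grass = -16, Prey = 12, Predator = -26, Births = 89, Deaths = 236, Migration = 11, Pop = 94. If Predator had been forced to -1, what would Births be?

Intervening sets Predator = -1 and removes its equation (Predator = Grass - Rainfall - 4).
Grass = -3Rainfall + 2  [with Rainfall=6]  = -16
Prey = max(Grass, Rainfall) + 6  [with Grass=-16, Rainfall=6]  = 12
Births = -2Predator + 3Prey + 1  [with Predator=-1, Prey=12]  = 39

39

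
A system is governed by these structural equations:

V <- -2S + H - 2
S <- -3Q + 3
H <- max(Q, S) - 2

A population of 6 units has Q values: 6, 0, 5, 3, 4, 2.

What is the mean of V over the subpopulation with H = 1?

2

Conditioning on H=1 selects the 2 unit(s) with Q ∈ {0, 3}. Their V values: -7, 11. Mean = 2.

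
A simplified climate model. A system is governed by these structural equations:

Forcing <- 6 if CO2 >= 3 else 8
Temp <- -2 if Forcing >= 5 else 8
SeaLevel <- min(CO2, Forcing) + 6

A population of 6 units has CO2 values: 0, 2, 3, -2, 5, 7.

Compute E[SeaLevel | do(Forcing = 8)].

Under do(Forcing=8), Forcing's equation is replaced by Forcing=8 for every unit. Per-unit SeaLevel: 6, 8, 9, 4, 11, 13. Mean = 8.5.

8.5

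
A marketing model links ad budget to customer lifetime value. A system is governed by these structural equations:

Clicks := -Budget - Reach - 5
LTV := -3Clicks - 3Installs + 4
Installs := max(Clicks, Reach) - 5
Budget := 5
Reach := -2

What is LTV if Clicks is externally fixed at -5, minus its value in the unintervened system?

do(Clicks=-5) replaces the equation Clicks := -Budget - Reach - 5 with the constant Clicks = -5.
Installs = max(Clicks, Reach) - 5  [with Clicks=-5, Reach=-2]  = -7
LTV = -3Clicks - 3Installs + 4  [with Clicks=-5, Installs=-7]  = 40
Without intervention: Clicks = -Budget - Reach - 5  [with Budget=5, Reach=-2]  = -8; Installs = max(Clicks, Reach) - 5  [with Clicks=-8, Reach=-2]  = -7; LTV = -3Clicks - 3Installs + 4  [with Clicks=-8, Installs=-7]  = 49.
Change = 40 − 49 = -9.

-9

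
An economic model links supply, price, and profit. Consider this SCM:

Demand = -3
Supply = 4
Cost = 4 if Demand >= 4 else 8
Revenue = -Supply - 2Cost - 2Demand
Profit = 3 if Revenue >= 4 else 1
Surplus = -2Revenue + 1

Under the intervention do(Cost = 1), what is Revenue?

0

The intervention breaks the incoming arrows to Cost: Cost = 4 if Demand >= 4 else 8 no longer applies, and Cost = 1.
Revenue = -Supply - 2Cost - 2Demand  [with Supply=4, Cost=1, Demand=-3]  = 0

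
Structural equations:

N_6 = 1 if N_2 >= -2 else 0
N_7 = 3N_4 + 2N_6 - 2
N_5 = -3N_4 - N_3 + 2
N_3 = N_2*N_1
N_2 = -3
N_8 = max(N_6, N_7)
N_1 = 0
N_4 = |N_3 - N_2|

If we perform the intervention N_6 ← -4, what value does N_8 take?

-1

Intervening sets N_6 = -4 and removes its equation (N_6 = 1 if N_2 >= -2 else 0).
N_3 = N_2*N_1  [with N_2=-3, N_1=0]  = 0
N_4 = |N_3 - N_2|  [with N_3=0, N_2=-3]  = 3
N_7 = 3N_4 + 2N_6 - 2  [with N_4=3, N_6=-4]  = -1
N_8 = max(N_6, N_7)  [with N_6=-4, N_7=-1]  = -1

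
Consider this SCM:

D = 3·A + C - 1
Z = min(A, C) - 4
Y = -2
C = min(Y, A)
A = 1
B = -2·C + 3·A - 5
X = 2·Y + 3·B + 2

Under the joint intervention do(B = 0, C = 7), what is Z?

The joint intervention fixes B = 0, C = 7, removing each variable's own equation.
Z = min(A, C) - 4  [with A=1, C=7]  = -3

-3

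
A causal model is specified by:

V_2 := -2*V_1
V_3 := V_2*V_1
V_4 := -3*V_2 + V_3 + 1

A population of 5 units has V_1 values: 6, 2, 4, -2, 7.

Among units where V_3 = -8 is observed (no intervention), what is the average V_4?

-7

Conditioning on V_3=-8 selects the 2 unit(s) with V_1 ∈ {2, -2}. Their V_4 values: 5, -19. Mean = -7.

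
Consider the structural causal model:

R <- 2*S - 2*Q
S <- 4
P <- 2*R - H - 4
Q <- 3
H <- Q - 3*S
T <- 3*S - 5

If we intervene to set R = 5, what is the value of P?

The intervention breaks the incoming arrows to R: R <- 2*S - 2*Q no longer applies, and R = 5.
H = Q - 3*S  [with Q=3, S=4]  = -9
P = 2*R - H - 4  [with R=5, H=-9]  = 15

15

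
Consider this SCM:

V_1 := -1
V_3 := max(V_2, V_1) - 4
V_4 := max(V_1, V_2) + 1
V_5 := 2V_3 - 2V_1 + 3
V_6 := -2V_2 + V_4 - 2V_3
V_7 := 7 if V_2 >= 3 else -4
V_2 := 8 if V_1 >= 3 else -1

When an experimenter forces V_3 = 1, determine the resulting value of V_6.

0

The intervention breaks the incoming arrows to V_3: V_3 := max(V_2, V_1) - 4 no longer applies, and V_3 = 1.
V_2 = 8 if V_1 >= 3 else -1  [with V_1=-1]  = -1
V_4 = max(V_1, V_2) + 1  [with V_1=-1, V_2=-1]  = 0
V_6 = -2V_2 + V_4 - 2V_3  [with V_2=-1, V_4=0, V_3=1]  = 0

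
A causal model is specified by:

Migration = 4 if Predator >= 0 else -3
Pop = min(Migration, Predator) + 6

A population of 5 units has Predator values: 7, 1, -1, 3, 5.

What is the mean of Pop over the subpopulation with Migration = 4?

E[Pop|Migration=4] averages over only the 4 units with Migration=4 (Predator = 7, 1, 3, 5): Pop = 10, 7, 9, 10, mean 9.

9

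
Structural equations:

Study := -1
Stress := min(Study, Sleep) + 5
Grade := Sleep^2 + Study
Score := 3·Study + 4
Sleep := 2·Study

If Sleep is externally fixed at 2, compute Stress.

4

The intervention breaks the incoming arrows to Sleep: Sleep := 2·Study no longer applies, and Sleep = 2.
Stress = min(Study, Sleep) + 5  [with Study=-1, Sleep=2]  = 4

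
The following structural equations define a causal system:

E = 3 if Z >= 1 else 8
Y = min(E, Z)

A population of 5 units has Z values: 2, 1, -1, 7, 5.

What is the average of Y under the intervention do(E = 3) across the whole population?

The intervention sets E=3 in all 5 units regardless of Z. Recomputing Y per unit gives 2, 1, -1, 3, 3; average 1.6.

1.6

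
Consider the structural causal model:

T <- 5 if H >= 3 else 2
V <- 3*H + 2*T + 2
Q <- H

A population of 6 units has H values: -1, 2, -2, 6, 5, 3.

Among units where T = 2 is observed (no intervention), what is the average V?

5

Conditioning on T=2 selects the 3 unit(s) with H ∈ {-1, 2, -2}. Their V values: 3, 12, 0. Mean = 5.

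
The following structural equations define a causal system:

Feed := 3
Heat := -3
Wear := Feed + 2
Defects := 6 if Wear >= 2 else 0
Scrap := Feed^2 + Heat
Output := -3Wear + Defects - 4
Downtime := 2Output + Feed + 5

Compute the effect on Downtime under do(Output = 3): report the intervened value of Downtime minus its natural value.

32

Intervening sets Output = 3 and removes its equation (Output := -3Wear + Defects - 4).
Downtime = 2Output + Feed + 5  [with Output=3, Feed=3]  = 14
Without intervention: Wear = Feed + 2  [with Feed=3]  = 5; Defects = 6 if Wear >= 2 else 0  [with Wear=5]  = 6; Output = -3Wear + Defects - 4  [with Wear=5, Defects=6]  = -13; Downtime = 2Output + Feed + 5  [with Output=-13, Feed=3]  = -18.
Change = 14 − (-18) = 32.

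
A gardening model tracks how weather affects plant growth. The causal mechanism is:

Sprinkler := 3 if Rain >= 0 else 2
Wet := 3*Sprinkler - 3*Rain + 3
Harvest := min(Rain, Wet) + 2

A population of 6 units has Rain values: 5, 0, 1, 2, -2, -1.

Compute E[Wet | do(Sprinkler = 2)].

do(Sprinkler=2) breaks Sprinkler's dependence on Rain. With Sprinkler=2 fixed, Wet across the units is -6, 9, 6, 3, 15, 12, mean 6.5.

6.5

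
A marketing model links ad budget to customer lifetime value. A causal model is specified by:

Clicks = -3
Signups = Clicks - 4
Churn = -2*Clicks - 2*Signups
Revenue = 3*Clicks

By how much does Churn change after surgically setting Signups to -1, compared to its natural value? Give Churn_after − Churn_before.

-12

The intervention breaks the incoming arrows to Signups: Signups = Clicks - 4 no longer applies, and Signups = -1.
Churn = -2*Clicks - 2*Signups  [with Clicks=-3, Signups=-1]  = 8
Without intervention: Signups = Clicks - 4  [with Clicks=-3]  = -7; Churn = -2*Clicks - 2*Signups  [with Clicks=-3, Signups=-7]  = 20.
Change = 8 − 20 = -12.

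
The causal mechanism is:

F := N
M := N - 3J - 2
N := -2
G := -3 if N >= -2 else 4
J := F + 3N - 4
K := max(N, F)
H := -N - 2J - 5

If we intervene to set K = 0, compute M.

32

The intervention breaks the incoming arrows to K: K := max(N, F) no longer applies, and K = 0.
M is not downstream of the intervention, so its value is determined by the original equations.
F = N  [with N=-2]  = -2
J = F + 3N - 4  [with F=-2, N=-2]  = -12
M = N - 3J - 2  [with N=-2, J=-12]  = 32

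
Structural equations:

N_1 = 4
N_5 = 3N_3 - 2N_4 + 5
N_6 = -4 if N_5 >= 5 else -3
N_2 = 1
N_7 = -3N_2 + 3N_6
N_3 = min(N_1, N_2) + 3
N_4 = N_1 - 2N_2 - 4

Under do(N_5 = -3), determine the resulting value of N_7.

Under do(N_5=-3), the mechanism N_5 = 3N_3 - 2N_4 + 5 is discarded; N_5 is fixed at -3.
N_6 = -4 if N_5 >= 5 else -3  [with N_5=-3]  = -3
N_7 = -3N_2 + 3N_6  [with N_2=1, N_6=-3]  = -12

-12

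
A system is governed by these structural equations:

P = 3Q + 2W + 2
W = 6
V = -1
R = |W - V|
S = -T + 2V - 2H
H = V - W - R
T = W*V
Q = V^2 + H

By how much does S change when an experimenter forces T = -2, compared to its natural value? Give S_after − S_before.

-4

The intervention breaks the incoming arrows to T: T = W*V no longer applies, and T = -2.
R = |W - V|  [with W=6, V=-1]  = 7
H = V - W - R  [with V=-1, W=6, R=7]  = -14
S = -T + 2V - 2H  [with T=-2, V=-1, H=-14]  = 28
Without intervention: R = |W - V|  [with W=6, V=-1]  = 7; T = W*V  [with W=6, V=-1]  = -6; H = V - W - R  [with V=-1, W=6, R=7]  = -14; S = -T + 2V - 2H  [with T=-6, V=-1, H=-14]  = 32.
Change = 28 − 32 = -4.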